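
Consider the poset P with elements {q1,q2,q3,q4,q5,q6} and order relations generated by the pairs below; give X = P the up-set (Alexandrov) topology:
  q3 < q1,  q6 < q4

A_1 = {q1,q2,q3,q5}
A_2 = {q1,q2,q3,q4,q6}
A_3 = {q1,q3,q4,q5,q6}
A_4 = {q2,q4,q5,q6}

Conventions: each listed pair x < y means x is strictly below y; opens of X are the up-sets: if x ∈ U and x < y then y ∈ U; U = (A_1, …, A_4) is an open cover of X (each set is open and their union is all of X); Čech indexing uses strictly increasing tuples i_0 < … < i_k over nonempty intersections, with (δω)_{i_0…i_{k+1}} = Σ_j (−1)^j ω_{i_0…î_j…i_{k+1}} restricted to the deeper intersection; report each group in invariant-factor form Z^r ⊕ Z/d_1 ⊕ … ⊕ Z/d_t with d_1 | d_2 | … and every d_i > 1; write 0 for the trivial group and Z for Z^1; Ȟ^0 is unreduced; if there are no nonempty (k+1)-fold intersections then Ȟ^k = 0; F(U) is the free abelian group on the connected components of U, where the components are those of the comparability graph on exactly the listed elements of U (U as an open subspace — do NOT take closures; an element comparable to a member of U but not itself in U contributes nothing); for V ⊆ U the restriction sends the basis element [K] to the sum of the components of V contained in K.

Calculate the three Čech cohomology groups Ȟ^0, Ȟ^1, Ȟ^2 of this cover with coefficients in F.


Ȟ^0(U;F) ≅ Z^4, Ȟ^1(U;F) ≅ 0 and Ȟ^2(U;F) ≅ 0

cover nerve:
  A12={q1,q2,q3} A13={q1,q3,q5} A14={q2,q5} A23={q1,q3,q4,q6} A24={q2,q4,q6} A34={q4,q5,q6}
  A123={q1,q3} A124={q2} A134={q5} A234={q4,q6}
components per intersection:
  A1: {q1,q3} {q2} {q5}
  A2: {q1,q3} {q2} {q4,q6}
  A3: {q1,q3} {q4,q6} {q5}
  A4: {q2} {q4,q6} {q5}
  A12: {q1,q3} {q2}
  A13: {q1,q3} {q5}
  A14: {q2} {q5}
  A23: {q1,q3} {q4,q6}
  A24: {q2} {q4,q6}
  A34: {q4,q6} {q5}
  A123: {q1,q3}
  A124: {q2}
  A134: {q5}
  A234: {q4,q6}
C dims 12,12,4; δ0: rk 8, SNF 1^8; δ1: rk 4, SNF 1^4
Ȟ^0: (12−8)−0=4 ⇒ Z^4
Ȟ^1: (12−4)−8=0 ⇒ 0
Ȟ^2: (4−0)−4=0 ⇒ 0


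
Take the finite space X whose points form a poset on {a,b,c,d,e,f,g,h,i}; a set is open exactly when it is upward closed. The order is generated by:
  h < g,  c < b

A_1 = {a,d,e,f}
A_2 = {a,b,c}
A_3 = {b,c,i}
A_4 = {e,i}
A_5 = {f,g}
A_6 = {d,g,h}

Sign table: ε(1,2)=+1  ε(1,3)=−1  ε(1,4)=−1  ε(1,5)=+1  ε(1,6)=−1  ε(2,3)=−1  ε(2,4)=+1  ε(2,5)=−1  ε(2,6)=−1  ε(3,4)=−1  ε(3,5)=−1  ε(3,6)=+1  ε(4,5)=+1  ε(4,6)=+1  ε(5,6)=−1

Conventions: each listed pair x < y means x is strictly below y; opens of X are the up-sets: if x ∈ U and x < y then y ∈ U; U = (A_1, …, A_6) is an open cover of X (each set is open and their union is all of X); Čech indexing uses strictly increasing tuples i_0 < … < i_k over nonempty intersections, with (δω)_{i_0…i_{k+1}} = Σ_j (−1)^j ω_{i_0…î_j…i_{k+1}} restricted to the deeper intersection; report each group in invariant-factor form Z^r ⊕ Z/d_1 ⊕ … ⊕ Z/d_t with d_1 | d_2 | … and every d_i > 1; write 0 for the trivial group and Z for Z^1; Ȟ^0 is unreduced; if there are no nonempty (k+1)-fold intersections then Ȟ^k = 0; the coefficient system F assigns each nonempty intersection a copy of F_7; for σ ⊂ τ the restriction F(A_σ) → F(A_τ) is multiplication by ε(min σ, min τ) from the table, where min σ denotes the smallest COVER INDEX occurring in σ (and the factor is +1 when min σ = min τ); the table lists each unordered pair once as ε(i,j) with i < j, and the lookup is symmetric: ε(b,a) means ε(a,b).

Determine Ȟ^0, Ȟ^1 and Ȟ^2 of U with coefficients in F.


Ȟ^0(U;F) ≅ 0, Ȟ^1(U;F) ≅ Z/7 and Ȟ^2(U;F) ≅ 0

intersection data:
  A12={a} A14={e} A15={f} A16={d} A23={b,c} A34={i} A56={g}
C dims 6,7; δ0: rk_F7 6
Ȟ^0 = (6 − 6) − 0 = 0, so Ȟ^0 ≅ 0
Ȟ^1 = (7 − 0) − 6 = 1, so Ȟ^1 ≅ Z/7
Ȟ^2 = (0 − 0) − 0 = 0, so Ȟ^2 ≅ 0


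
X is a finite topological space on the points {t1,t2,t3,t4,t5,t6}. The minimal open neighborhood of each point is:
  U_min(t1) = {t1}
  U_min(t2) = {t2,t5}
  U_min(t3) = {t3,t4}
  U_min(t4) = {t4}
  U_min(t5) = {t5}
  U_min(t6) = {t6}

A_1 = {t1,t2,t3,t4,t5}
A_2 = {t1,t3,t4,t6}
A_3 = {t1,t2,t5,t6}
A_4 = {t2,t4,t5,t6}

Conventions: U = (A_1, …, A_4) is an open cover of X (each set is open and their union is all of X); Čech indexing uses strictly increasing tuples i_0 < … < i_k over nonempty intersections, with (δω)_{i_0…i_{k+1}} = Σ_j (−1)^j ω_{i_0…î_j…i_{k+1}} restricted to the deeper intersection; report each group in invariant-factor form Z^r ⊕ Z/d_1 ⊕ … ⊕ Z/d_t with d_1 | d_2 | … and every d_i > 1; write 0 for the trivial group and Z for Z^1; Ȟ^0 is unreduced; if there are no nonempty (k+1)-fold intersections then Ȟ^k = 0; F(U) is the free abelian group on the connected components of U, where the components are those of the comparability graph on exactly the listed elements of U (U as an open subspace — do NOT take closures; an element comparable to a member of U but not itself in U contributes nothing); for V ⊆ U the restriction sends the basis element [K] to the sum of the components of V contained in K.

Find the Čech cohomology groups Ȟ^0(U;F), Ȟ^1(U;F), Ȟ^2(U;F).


Ȟ^0 = Z^4, Ȟ^1 = 0, Ȟ^2 = 0

nerve of the cover:
  A12={t1,t3,t4} A13={t1,t2,t5} A14={t2,t4,t5} A23={t1,t6} A24={t4,t6} A34={t2,t5,t6}
  A123={t1} A124={t4} A134={t2,t5} A234={t6}
components per intersection:
  A1: {t1} {t2,t5} {t3,t4}
  A2: {t1} {t3,t4} {t6}
  A3: {t1} {t2,t5} {t6}
  A4: {t2,t5} {t4} {t6}
  A12: {t1} {t3,t4}
  A13: {t1} {t2,t5}
  A14: {t2,t5} {t4}
  A23: {t1} {t6}
  A24: {t4} {t6}
  A34: {t2,t5} {t6}
  A123: {t1}
  A124: {t4}
  A134: {t2,t5}
  A234: {t6}
C dims 12,12,4; δ0: rk 8, SNF 1^8; δ1: rk 4, SNF 1^4
Ȟ^0 = (12 − 8) − 0 = 4, so Ȟ^0 ≅ Z^4
Ȟ^1 = (12 − 4) − 8 = 0, so Ȟ^1 ≅ 0
Ȟ^2 = (4 − 0) − 4 = 0, so Ȟ^2 ≅ 0


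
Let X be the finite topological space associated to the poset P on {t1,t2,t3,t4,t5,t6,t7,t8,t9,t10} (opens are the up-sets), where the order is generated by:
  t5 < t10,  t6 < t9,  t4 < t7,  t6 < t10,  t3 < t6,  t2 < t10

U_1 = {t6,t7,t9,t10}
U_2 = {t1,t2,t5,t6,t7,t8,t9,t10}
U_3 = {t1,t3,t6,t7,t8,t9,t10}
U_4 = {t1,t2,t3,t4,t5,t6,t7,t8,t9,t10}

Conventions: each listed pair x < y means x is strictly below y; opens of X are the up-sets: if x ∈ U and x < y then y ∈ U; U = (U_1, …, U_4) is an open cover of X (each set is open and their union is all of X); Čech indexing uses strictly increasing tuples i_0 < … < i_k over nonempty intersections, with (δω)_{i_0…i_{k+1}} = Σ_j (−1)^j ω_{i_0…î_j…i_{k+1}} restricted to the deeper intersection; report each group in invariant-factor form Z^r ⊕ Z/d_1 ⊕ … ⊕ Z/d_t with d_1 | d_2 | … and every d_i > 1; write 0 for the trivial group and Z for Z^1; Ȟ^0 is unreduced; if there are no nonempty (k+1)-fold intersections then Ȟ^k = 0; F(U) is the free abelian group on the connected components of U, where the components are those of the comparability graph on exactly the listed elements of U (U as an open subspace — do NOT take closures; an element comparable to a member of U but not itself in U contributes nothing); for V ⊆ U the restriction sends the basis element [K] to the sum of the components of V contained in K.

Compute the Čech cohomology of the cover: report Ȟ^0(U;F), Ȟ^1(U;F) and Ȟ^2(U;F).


Ȟ^0 = Z^4, Ȟ^1 = 0, Ȟ^2 = 0

nerve simplices:
  U12={t6,t7,t9,t10} U13={t6,t7,t9,t10} U14={t6,t7,t9,t10} U23={t1,t6,t7,t8,t9,t10} U24={t1,t2,t5,t6,t7,t8,t9,t10} U34={t1,t3,t6,t7,t8,t9,t10}
  U123={t6,t7,t9,t10} U124={t6,t7,t9,t10} U134={t6,t7,t9,t10} U234={t1,t6,t7,t8,t9,t10}
  U1234={t6,t7,t9,t10}
components per intersection:
  U1: {t6,t9,t10} {t7}
  U2: {t1} {t2,t5,t6,t9,t10} {t7} {t8}
  U3: {t1} {t3,t6,t9,t10} {t7} {t8}
  U4: {t1} {t2,t3,t5,t6,t9,t10} {t4,t7} {t8}
  U12: {t6,t9,t10} {t7}
  U13: {t6,t9,t10} {t7}
  U14: {t6,t9,t10} {t7}
  U23: {t1} {t6,t9,t10} {t7} {t8}
  U24: {t1} {t2,t5,t6,t9,t10} {t7} {t8}
  U34: {t1} {t3,t6,t9,t10} {t7} {t8}
  U123: {t6,t9,t10} {t7}
  U124: {t6,t9,t10} {t7}
  U134: {t6,t9,t10} {t7}
  U234: {t1} {t6,t9,t10} {t7} {t8}
  U1234: {t6,t9,t10} {t7}
C dims 14,18,10,2; δ0: rk 10, SNF 1^10; δ1: rk 8, SNF 1^8; δ2: rk 2, SNF 1^2
degree 0: 14−10−0 = 4 → Ȟ^0 ≅ Z^4
degree 1: 18−8−10 = 0 → Ȟ^1 ≅ 0
degree 2: 10−2−8 = 0 → Ȟ^2 ≅ 0


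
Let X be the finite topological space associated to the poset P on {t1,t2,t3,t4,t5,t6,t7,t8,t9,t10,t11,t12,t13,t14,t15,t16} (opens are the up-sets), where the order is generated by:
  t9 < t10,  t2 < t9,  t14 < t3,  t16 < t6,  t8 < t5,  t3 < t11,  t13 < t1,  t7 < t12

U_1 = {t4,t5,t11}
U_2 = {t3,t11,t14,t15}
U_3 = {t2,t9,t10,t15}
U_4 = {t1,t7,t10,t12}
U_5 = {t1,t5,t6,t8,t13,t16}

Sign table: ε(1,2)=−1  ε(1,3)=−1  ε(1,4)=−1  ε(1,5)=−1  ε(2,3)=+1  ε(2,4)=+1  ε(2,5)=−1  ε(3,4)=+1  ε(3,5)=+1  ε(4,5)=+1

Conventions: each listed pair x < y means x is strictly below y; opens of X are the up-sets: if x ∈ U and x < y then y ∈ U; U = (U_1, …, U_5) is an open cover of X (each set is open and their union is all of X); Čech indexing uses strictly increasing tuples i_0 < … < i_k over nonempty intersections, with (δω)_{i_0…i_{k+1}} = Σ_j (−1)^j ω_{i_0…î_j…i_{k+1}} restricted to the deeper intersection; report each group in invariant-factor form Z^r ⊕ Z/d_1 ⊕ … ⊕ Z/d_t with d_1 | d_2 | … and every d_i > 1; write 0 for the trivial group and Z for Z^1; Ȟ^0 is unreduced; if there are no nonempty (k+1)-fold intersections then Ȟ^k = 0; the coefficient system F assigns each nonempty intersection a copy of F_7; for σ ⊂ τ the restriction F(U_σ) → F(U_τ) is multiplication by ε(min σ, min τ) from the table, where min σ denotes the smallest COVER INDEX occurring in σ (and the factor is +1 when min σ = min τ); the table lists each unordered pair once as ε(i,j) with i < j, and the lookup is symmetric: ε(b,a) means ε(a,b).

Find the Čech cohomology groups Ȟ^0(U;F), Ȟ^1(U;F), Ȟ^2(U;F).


nonempty overlaps:
  U12={t11} U15={t5} U23={t15} U34={t10} U45={t1}
C dims 5,5; δ0: rk_F7 4
degree 0: 5−4−0 = 1 → Ȟ^0 ≅ Z/7
degree 1: 5−0−4 = 1 → Ȟ^1 ≅ Z/7
degree 2: 0−0−0 = 0 → Ȟ^2 ≅ 0

Ȟ^0 = Z/7,  Ȟ^1 = Z/7,  Ȟ^2 = 0


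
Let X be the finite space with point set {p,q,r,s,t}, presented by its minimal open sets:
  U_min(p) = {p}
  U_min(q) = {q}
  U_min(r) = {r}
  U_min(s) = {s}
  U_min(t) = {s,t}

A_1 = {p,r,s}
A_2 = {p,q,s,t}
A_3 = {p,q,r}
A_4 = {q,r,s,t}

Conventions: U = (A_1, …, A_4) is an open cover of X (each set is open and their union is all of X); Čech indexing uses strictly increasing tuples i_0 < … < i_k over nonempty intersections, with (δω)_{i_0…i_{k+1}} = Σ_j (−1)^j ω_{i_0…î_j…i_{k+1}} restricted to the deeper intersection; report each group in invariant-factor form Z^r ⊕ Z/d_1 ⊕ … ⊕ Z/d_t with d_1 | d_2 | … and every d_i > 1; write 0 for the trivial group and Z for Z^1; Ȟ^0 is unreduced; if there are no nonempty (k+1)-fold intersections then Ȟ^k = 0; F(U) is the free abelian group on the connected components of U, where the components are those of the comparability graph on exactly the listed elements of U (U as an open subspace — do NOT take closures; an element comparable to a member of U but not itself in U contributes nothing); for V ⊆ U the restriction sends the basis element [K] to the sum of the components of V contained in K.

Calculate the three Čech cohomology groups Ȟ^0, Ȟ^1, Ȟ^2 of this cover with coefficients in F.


Ȟ^0 ≅ Z^4; Ȟ^1 ≅ 0; Ȟ^2 ≅ 0

nerve of the cover:
  A12={p,s} A13={p,r} A14={r,s} A23={p,q} A24={q,s,t} A34={q,r}
  A123={p} A124={s} A134={r} A234={q}
components per intersection:
  A1: {p} {r} {s}
  A2: {p} {q} {s,t}
  A3: {p} {q} {r}
  A4: {q} {r} {s,t}
  A12: {p} {s}
  A13: {p} {r}
  A14: {r} {s}
  A23: {p} {q}
  A24: {q} {s,t}
  A34: {q} {r}
  A123: {p}
  A124: {s}
  A134: {r}
  A234: {q}
C dims 12,12,4; δ0: rk 8, SNF 1^8; δ1: rk 4, SNF 1^4
Ȟ^0 = (12 − 8) − 0 = 4, so Ȟ^0 ≅ Z^4
Ȟ^1 = (12 − 4) − 8 = 0, so Ȟ^1 ≅ 0
Ȟ^2 = (4 − 0) − 4 = 0, so Ȟ^2 ≅ 0


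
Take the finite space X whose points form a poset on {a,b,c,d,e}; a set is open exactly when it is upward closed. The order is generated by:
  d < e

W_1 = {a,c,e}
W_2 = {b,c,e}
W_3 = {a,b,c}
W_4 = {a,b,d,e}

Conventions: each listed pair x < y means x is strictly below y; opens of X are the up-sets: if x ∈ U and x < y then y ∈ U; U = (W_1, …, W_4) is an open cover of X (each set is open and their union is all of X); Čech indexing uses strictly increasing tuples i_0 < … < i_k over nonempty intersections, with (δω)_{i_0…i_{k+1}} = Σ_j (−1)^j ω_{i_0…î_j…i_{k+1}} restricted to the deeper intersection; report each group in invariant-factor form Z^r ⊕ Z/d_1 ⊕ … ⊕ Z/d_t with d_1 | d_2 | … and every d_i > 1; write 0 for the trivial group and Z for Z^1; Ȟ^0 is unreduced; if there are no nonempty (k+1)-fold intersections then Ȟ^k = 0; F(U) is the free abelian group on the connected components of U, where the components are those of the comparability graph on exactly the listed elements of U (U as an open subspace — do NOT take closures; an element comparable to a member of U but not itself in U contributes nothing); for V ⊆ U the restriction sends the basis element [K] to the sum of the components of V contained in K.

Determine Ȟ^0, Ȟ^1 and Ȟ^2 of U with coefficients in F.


Ȟ^0 = Z^4; Ȟ^1 = 0; Ȟ^2 = 0

intersection data:
  W12={c,e} W13={a,c} W14={a,e} W23={b,c} W24={b,e} W34={a,b}
  W123={c} W124={e} W134={a} W234={b}
components per intersection:
  W1: {a} {c} {e}
  W2: {b} {c} {e}
  W3: {a} {b} {c}
  W4: {a} {b} {d,e}
  W12: {c} {e}
  W13: {a} {c}
  W14: {a} {e}
  W23: {b} {c}
  W24: {b} {e}
  W34: {a} {b}
  W123: {c}
  W124: {e}
  W134: {a}
  W234: {b}
C dims 12,12,4; δ0: rk 8, SNF 1^8; δ1: rk 4, SNF 1^4
Ȟ^0 = (12 − 8) − 0 = 4, so Ȟ^0 ≅ Z^4
Ȟ^1 = (12 − 4) − 8 = 0, so Ȟ^1 ≅ 0
Ȟ^2 = (4 − 0) − 4 = 0, so Ȟ^2 ≅ 0


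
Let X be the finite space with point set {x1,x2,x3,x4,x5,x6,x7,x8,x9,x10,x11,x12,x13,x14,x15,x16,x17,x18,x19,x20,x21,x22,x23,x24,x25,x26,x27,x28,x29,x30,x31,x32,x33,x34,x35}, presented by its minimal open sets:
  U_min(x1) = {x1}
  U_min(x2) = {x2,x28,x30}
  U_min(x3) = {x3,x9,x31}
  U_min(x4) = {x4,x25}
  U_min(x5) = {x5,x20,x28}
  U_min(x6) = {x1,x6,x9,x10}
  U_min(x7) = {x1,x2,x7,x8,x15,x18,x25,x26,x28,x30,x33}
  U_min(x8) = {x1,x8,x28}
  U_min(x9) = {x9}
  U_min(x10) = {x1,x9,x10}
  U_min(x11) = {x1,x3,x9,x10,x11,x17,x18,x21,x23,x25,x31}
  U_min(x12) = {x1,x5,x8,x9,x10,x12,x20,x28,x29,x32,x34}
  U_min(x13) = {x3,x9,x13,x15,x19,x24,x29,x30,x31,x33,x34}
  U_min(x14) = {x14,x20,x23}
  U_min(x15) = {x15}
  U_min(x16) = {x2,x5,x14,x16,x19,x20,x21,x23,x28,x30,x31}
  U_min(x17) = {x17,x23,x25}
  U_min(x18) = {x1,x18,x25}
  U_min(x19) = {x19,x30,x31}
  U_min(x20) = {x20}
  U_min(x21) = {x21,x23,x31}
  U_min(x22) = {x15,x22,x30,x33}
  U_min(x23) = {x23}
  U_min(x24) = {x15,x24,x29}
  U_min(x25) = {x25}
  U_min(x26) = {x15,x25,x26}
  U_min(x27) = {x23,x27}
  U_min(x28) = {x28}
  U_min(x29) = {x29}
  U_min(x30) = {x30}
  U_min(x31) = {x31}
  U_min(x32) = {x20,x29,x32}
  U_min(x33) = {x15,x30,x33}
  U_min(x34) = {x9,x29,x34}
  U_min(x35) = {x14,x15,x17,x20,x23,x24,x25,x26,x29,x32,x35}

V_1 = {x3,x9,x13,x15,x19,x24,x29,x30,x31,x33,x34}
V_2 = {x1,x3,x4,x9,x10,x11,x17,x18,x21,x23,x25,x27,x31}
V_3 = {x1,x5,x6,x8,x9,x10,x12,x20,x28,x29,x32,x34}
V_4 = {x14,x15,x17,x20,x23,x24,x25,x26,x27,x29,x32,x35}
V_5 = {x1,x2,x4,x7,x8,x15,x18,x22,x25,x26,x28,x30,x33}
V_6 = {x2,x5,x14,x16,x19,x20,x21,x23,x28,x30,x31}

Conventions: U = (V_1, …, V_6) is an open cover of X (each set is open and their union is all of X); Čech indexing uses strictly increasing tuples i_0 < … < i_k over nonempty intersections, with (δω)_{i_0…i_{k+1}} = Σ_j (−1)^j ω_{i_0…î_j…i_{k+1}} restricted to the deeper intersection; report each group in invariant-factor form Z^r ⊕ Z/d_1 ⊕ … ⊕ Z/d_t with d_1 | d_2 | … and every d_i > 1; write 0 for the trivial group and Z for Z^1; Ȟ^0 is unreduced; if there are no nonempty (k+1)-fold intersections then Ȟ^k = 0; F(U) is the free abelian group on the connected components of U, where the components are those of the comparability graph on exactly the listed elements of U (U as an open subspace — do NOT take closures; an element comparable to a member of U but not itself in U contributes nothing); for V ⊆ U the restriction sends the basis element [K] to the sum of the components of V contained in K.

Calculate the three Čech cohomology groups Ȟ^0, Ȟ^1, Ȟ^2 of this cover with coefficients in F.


Ȟ^0 = Z, Ȟ^1 = 0, Ȟ^2 = Z/2

nerve simplices:
  V12={x3,x9,x31} V13={x9,x29,x34} V14={x15,x24,x29} V15={x15,x30,x33} V16={x19,x30,x31} V23={x1,x9,x10} V24={x17,x23,x25,x27} V25={x1,x4,x18,x25} V26={x21,x23,x31} V34={x20,x29,x32} V35={x1,x8,x28} V36={x5,x20,x28} V45={x15,x25,x26} V46={x14,x20,x23} V56={x2,x28,x30}
  V123={x9} V126={x31} V134={x29} V145={x15} V156={x30} V235={x1} V245={x25} V246={x23} V346={x20} V356={x28}
components per intersection:
  V1: {x3,x9,x13,x15,x19,x24,x29,x30,x31,x33,x34}
  V2: {x1,x3,x4,x9,x10,x11,x17,x18,x21,x23,x25,x27,x31}
  V3: {x1,x5,x6,x8,x9,x10,x12,x20,x28,x29,x32,x34}
  V4: {x14,x15,x17,x20,x23,x24,x25,x26,x27,x29,x32,x35}
  V5: {x1,x2,x4,x7,x8,x15,x18,x22,x25,x26,x28,x30,x33}
  V6: {x2,x5,x14,x16,x19,x20,x21,x23,x28,x30,x31}
  V12: {x3,x9,x31}
  V13: {x9,x29,x34}
  V14: {x15,x24,x29}
  V15: {x15,x30,x33}
  V16: {x19,x30,x31}
  V23: {x1,x9,x10}
  V24: {x17,x23,x25,x27}
  V25: {x1,x4,x18,x25}
  V26: {x21,x23,x31}
  V34: {x20,x29,x32}
  V35: {x1,x8,x28}
  V36: {x5,x20,x28}
  V45: {x15,x25,x26}
  V46: {x14,x20,x23}
  V56: {x2,x28,x30}
  V123: {x9}
  V126: {x31}
  V134: {x29}
  V145: {x15}
  V156: {x30}
  V235: {x1}
  V245: {x25}
  V246: {x23}
  V346: {x20}
  V356: {x28}
C dims 6,15,10; δ0: rk 5, SNF 1^5; δ1: rk 10, SNF 1^9·2
degree 0: 6−5−0 = 1 → Ȟ^0 ≅ Z
degree 1: 15−10−5 = 0 → Ȟ^1 ≅ 0
degree 2: 10−0−10 = 0 plus torsion [2] → Ȟ^2 ≅ Z/2


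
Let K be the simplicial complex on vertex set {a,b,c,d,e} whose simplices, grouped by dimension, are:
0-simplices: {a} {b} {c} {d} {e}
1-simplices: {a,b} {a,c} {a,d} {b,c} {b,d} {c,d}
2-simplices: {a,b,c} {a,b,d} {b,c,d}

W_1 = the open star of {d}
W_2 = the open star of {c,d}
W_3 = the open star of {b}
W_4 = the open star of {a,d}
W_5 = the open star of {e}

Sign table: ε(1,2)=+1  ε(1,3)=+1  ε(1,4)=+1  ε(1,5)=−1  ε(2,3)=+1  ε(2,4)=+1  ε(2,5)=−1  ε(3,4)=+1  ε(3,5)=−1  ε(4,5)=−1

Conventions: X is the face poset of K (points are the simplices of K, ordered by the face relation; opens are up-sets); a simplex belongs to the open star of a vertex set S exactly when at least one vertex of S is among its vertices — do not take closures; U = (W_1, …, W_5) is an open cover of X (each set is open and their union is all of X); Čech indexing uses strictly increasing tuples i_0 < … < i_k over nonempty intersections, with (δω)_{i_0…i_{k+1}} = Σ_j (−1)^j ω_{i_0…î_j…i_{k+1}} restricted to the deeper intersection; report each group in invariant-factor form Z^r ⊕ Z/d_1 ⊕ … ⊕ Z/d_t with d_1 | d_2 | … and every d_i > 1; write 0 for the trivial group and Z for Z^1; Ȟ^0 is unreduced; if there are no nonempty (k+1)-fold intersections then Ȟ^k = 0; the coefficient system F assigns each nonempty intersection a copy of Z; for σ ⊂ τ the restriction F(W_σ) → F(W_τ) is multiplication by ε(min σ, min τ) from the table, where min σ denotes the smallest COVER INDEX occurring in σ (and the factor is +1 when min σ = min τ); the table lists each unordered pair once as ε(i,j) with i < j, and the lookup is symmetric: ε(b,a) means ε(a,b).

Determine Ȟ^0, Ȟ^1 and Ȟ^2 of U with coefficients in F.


Ȟ^0 ≅ Z^2, Ȟ^1 ≅ 0, Ȟ^2 ≅ 0

intersection data:
  W1={{d},{a,d},{b,d},{c,d},{a,b,d},{b,c,d}} W2={{c},{d},{a,c},{a,d},{b,c},{b,d},{c,d},{a,b,c},{a,b,d},{b,c,d}} W3={{b},{a,b},{b,c},{b,d},{a,b,c},{a,b,d},{b,c,d}} W4={{a},{d},{a,b},{a,c},{a,d},{b,d},{c,d},{a,b,c},{a,b,d},{b,c,d}} W5={{e}}
  W12={{d},{a,d},{b,d},{c,d},{a,b,d},{b,c,d}} W13={{b,d},{a,b,d},{b,c,d}} W14={{d},{a,d},{b,d},{c,d},{a,b,d},{b,c,d}} W23={{b,c},{b,d},{a,b,c},{a,b,d},{b,c,d}} W24={{d},{a,c},{a,d},{b,d},{c,d},{a,b,c},{a,b,d},{b,c,d}} W34={{a,b},{b,d},{a,b,c},{a,b,d},{b,c,d}}
  W123={{b,d},{a,b,d},{b,c,d}} W124={{d},{a,d},{b,d},{c,d},{a,b,d},{b,c,d}} W134={{b,d},{a,b,d},{b,c,d}} W234={{b,d},{a,b,c},{a,b,d},{b,c,d}}
  W1234={{b,d},{a,b,d},{b,c,d}}
C dims 5,6,4,1; δ0: rk 3, SNF 1^3; δ1: rk 3, SNF 1^3; δ2: rk 1, SNF 1^1
Ȟ^0 = (5 − 3) − 0 = 2, so Ȟ^0 ≅ Z^2
Ȟ^1 = (6 − 3) − 3 = 0, so Ȟ^1 ≅ 0
Ȟ^2 = (4 − 1) − 3 = 0, so Ȟ^2 ≅ 0


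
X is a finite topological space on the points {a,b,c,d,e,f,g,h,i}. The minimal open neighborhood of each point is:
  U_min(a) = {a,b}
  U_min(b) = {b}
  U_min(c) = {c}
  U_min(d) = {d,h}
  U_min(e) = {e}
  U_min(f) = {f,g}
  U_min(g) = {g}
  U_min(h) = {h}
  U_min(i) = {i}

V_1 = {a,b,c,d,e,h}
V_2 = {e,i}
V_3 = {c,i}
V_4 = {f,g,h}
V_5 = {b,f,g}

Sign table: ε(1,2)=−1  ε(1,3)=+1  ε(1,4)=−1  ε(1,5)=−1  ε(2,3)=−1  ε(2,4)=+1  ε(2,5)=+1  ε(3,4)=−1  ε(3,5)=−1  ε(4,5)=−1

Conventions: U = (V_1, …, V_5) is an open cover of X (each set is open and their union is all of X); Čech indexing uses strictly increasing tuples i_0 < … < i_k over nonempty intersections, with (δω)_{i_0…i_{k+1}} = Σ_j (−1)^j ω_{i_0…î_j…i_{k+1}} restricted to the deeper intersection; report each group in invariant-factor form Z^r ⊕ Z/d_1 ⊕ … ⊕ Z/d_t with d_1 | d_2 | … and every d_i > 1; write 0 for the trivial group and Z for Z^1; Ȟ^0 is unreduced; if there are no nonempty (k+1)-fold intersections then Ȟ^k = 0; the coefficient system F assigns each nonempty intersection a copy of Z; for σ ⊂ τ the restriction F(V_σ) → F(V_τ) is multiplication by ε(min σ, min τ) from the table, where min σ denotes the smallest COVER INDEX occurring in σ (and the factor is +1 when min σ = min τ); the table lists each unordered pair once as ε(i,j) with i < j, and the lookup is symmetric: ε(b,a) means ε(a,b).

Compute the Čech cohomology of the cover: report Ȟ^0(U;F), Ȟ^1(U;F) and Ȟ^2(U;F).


Ȟ^0(U;F) ≅ 0, Ȟ^1(U;F) ≅ Z ⊕ Z/2, Ȟ^2(U;F) ≅ 0

intersection data:
  V12={e} V13={c} V14={h} V15={b} V23={i} V45={f,g}
C dims 5,6; δ0: rk 5, SNF 1^4·2
Ȟ^0 = (5 − 5) − 0 = 0, so Ȟ^0 ≅ 0
Ȟ^1 = (6 − 0) − 5 = 1 plus torsion [2], so Ȟ^1 ≅ Z ⊕ Z/2
Ȟ^2 = (0 − 0) − 0 = 0, so Ȟ^2 ≅ 0


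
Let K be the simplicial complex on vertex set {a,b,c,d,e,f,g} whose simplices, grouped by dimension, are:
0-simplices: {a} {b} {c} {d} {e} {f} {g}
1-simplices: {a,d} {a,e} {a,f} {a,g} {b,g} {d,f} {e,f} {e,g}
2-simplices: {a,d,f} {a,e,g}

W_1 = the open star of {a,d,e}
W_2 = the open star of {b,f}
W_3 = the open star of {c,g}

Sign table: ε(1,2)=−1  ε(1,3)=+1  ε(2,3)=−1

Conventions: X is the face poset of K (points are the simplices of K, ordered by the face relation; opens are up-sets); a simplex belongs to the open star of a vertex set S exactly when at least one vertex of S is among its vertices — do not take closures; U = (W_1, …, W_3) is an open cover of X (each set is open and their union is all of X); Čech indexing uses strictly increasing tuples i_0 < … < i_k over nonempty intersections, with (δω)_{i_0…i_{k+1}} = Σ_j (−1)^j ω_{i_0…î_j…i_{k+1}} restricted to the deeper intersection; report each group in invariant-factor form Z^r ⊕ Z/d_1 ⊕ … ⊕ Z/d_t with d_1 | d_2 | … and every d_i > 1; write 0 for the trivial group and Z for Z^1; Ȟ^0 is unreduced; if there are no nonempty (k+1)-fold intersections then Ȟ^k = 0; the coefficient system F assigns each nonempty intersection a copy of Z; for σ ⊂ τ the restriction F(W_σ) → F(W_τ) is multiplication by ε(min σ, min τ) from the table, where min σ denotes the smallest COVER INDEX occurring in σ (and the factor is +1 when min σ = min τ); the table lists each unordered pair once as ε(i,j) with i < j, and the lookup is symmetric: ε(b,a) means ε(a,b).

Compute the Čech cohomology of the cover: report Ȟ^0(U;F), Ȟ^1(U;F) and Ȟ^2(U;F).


Ȟ^0 = Z,  Ȟ^1 = Z,  Ȟ^2 = 0

nerve simplices:
  W1={{a},{d},{e},{a,d},{a,e},{a,f},{a,g},{d,f},{e,f},{e,g},{a,d,f},{a,e,g}} W2={{b},{f},{a,f},{b,g},{d,f},{e,f},{a,d,f}} W3={{c},{g},{a,g},{b,g},{e,g},{a,e,g}}
  W12={{a,f},{d,f},{e,f},{a,d,f}} W13={{a,g},{e,g},{a,e,g}} W23={{b,g}}
C dims 3,3; δ0: rk 2, SNF 1^2
degree 0: 3−2−0 = 1 → Ȟ^0 ≅ Z
degree 1: 3−0−2 = 1 → Ȟ^1 ≅ Z
degree 2: 0−0−0 = 0 → Ȟ^2 ≅ 0


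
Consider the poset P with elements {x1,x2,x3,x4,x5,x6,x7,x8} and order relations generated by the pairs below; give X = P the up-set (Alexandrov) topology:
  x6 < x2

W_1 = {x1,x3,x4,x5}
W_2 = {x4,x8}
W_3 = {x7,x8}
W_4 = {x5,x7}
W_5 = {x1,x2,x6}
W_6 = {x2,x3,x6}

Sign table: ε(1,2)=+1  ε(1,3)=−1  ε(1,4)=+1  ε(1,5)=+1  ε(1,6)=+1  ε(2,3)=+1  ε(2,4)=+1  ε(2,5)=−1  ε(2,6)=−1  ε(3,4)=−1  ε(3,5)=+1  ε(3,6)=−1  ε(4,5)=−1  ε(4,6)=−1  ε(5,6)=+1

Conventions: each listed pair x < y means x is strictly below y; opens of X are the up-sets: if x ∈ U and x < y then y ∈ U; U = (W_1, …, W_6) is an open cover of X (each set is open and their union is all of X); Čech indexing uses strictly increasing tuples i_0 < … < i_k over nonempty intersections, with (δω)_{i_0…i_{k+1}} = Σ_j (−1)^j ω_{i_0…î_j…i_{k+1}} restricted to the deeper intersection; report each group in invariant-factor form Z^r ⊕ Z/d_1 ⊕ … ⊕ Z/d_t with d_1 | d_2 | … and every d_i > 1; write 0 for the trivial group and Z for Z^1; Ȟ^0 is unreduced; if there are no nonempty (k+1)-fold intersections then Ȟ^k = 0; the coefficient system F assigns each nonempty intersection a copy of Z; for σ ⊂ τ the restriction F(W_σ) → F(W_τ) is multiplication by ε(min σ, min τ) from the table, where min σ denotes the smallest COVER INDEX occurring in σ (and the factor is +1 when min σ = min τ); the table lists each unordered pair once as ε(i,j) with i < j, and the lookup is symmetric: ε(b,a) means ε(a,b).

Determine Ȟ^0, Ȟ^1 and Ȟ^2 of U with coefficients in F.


nonempty overlaps:
  W12={x4} W14={x5} W15={x1} W16={x3} W23={x8} W34={x7} W56={x2,x6}
C dims 6,7; δ0: rk 6, SNF 1^5·2
degree 0: 6−6−0 = 0 → Ȟ^0 ≅ 0
degree 1: 7−0−6 = 1 plus torsion [2] → Ȟ^1 ≅ Z ⊕ Z/2
degree 2: 0−0−0 = 0 → Ȟ^2 ≅ 0

Ȟ^0 = 0,  Ȟ^1 = Z ⊕ Z/2,  Ȟ^2 = 0


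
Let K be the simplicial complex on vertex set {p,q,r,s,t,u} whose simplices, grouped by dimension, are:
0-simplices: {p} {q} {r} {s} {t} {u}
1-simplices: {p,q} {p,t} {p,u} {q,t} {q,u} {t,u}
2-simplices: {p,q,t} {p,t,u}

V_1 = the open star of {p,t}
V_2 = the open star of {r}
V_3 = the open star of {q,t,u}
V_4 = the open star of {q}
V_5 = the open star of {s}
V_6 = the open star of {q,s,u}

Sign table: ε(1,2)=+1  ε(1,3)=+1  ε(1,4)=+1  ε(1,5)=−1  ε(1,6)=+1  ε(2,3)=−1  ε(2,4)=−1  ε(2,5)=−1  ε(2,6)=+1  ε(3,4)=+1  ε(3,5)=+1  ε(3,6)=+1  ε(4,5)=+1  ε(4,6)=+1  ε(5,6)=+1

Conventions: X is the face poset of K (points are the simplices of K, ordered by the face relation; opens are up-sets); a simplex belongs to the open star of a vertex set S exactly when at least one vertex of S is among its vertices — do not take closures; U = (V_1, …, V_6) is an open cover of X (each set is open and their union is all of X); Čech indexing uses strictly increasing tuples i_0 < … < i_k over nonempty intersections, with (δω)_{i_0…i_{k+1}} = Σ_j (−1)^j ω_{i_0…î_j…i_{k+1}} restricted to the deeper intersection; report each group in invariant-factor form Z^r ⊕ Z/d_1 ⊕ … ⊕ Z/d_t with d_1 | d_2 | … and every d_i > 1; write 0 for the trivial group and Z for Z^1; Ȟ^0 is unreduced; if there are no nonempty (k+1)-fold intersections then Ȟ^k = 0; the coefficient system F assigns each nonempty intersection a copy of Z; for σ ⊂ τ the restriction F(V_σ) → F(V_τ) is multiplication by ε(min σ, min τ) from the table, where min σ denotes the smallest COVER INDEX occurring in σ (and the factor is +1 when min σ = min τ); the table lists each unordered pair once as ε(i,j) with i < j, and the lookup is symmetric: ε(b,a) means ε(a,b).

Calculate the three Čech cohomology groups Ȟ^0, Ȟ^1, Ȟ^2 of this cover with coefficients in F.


nonempty intersections:
  V1={{p},{t},{p,q},{p,t},{p,u},{q,t},{t,u},{p,q,t},{p,t,u}} V2={{r}} V3={{q},{t},{u},{p,q},{p,t},{p,u},{q,t},{q,u},{t,u},{p,q,t},{p,t,u}} V4={{q},{p,q},{q,t},{q,u},{p,q,t}} V5={{s}} V6={{q},{s},{u},{p,q},{p,u},{q,t},{q,u},{t,u},{p,q,t},{p,t,u}}
  V13={{t},{p,q},{p,t},{p,u},{q,t},{t,u},{p,q,t},{p,t,u}} V14={{p,q},{q,t},{p,q,t}} V16={{p,q},{p,u},{q,t},{t,u},{p,q,t},{p,t,u}} V34={{q},{p,q},{q,t},{q,u},{p,q,t}} V36={{q},{u},{p,q},{p,u},{q,t},{q,u},{t,u},{p,q,t},{p,t,u}} V46={{q},{p,q},{q,t},{q,u},{p,q,t}} V56={{s}}
  V134={{p,q},{q,t},{p,q,t}} V136={{p,q},{p,u},{q,t},{t,u},{p,q,t},{p,t,u}} V146={{p,q},{q,t},{p,q,t}} V346={{q},{p,q},{q,t},{q,u},{p,q,t}}
  V1346={{p,q},{q,t},{p,q,t}}
C dims 6,7,4,1; δ0: rk 4, SNF 1^4; δ1: rk 3, SNF 1^3; δ2: rk 1, SNF 1^1
Ȟ^0: (6−4)−0=2 ⇒ Z^2
Ȟ^1: (7−3)−4=0 ⇒ 0
Ȟ^2: (4−1)−3=0 ⇒ 0

Ȟ^0 = Z^2; Ȟ^1 = 0; Ȟ^2 = 0


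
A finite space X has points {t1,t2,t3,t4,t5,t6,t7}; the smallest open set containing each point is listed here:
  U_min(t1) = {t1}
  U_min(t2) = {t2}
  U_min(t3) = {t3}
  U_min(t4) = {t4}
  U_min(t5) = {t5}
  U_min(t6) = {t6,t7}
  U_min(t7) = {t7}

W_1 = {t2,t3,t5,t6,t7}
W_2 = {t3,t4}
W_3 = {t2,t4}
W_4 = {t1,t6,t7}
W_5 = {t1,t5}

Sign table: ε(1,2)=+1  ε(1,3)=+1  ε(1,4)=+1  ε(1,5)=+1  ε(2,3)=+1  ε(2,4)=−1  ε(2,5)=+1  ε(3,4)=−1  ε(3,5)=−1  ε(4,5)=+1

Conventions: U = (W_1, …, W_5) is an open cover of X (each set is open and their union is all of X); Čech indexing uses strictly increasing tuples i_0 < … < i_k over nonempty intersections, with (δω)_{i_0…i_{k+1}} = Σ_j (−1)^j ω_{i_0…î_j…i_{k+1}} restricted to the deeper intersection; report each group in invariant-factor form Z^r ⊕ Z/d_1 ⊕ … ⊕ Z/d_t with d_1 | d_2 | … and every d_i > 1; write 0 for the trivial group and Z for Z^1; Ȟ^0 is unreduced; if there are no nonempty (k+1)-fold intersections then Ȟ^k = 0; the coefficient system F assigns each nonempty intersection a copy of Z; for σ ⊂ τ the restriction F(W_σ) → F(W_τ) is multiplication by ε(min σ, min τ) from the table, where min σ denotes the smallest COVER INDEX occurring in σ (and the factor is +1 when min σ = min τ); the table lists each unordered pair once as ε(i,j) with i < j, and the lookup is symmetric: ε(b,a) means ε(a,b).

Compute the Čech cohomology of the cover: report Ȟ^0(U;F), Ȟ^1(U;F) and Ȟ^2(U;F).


Ȟ^0 = Z, Ȟ^1 = Z^2 and Ȟ^2 = 0

nerve simplices:
  W12={t3} W13={t2} W14={t6,t7} W15={t5} W23={t4} W45={t1}
C dims 5,6; δ0: rk 4, SNF 1^4
degree 0: 5−4−0 = 1 → Ȟ^0 ≅ Z
degree 1: 6−0−4 = 2 → Ȟ^1 ≅ Z^2
degree 2: 0−0−0 = 0 → Ȟ^2 ≅ 0


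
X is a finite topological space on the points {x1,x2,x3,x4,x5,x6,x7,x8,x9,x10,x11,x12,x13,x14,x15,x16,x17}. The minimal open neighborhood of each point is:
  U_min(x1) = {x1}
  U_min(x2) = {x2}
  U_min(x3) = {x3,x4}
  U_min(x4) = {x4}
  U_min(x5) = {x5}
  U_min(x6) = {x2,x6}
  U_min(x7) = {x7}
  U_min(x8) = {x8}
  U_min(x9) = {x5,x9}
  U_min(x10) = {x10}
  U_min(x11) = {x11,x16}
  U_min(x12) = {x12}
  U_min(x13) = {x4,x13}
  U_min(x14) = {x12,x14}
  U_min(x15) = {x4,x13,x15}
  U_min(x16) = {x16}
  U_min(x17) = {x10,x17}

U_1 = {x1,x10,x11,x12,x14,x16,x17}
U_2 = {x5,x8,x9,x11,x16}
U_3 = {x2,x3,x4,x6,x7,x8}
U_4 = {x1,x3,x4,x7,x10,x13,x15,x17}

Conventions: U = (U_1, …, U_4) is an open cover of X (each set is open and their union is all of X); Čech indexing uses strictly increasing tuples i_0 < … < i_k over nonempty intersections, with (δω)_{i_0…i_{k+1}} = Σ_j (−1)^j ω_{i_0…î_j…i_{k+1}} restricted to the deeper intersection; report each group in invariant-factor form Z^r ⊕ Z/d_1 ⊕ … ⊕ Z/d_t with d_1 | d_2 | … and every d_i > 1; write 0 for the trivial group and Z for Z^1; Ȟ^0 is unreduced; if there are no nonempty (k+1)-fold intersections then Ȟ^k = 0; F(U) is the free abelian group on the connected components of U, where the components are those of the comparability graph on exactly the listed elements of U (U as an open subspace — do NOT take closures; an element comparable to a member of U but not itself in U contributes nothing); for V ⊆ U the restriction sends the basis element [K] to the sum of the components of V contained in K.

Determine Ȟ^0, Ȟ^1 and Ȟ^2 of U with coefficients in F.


Ȟ^0(U;F) ≅ Z^9, Ȟ^1(U;F) ≅ 0 and Ȟ^2(U;F) ≅ 0

cover nerve:
  U12={x11,x16} U14={x1,x10,x17} U23={x8} U34={x3,x4,x7}
components per intersection:
  U1: {x1} {x10,x17} {x11,x16} {x12,x14}
  U2: {x5,x9} {x8} {x11,x16}
  U3: {x2,x6} {x3,x4} {x7} {x8}
  U4: {x1} {x3,x4,x13,x15} {x7} {x10,x17}
  U12: {x11,x16}
  U14: {x1} {x10,x17}
  U23: {x8}
  U34: {x3,x4} {x7}
C dims 15,6; δ0: rk 6, SNF 1^6
Ȟ^0: (15−6)−0=9 ⇒ Z^9
Ȟ^1: (6−0)−6=0 ⇒ 0
Ȟ^2: (0−0)−0=0 ⇒ 0


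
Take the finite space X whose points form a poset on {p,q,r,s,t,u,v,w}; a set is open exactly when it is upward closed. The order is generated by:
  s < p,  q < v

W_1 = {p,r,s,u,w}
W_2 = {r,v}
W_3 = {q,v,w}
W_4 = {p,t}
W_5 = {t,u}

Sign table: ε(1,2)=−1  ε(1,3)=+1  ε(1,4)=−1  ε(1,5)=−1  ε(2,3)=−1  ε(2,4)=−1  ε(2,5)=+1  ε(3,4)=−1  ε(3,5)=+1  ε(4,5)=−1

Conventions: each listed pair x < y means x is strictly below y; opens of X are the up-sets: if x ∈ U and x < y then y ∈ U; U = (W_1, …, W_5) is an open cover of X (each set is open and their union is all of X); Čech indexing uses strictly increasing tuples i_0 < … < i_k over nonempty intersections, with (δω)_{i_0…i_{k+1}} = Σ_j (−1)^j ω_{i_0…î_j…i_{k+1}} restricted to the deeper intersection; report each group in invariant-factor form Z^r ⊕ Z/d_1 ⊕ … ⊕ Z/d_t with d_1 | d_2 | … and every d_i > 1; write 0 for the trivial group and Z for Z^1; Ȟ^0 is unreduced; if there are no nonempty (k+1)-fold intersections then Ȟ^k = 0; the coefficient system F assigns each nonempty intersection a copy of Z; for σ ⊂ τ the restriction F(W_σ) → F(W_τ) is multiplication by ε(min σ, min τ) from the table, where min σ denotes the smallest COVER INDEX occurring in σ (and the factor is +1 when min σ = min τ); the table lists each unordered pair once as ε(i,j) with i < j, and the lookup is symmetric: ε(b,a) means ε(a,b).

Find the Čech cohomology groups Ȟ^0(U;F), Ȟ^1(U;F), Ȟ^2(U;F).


nonempty overlaps:
  W12={r} W13={w} W14={p} W15={u} W23={v} W45={t}
C dims 5,6; δ0: rk 5, SNF 1^4·2
degree 0: 5−5−0 = 0 → Ȟ^0 ≅ 0
degree 1: 6−0−5 = 1 plus torsion [2] → Ȟ^1 ≅ Z ⊕ Z/2
degree 2: 0−0−0 = 0 → Ȟ^2 ≅ 0

Ȟ^0(U;F) ≅ 0, Ȟ^1(U;F) ≅ Z ⊕ Z/2 and Ȟ^2(U;F) ≅ 0


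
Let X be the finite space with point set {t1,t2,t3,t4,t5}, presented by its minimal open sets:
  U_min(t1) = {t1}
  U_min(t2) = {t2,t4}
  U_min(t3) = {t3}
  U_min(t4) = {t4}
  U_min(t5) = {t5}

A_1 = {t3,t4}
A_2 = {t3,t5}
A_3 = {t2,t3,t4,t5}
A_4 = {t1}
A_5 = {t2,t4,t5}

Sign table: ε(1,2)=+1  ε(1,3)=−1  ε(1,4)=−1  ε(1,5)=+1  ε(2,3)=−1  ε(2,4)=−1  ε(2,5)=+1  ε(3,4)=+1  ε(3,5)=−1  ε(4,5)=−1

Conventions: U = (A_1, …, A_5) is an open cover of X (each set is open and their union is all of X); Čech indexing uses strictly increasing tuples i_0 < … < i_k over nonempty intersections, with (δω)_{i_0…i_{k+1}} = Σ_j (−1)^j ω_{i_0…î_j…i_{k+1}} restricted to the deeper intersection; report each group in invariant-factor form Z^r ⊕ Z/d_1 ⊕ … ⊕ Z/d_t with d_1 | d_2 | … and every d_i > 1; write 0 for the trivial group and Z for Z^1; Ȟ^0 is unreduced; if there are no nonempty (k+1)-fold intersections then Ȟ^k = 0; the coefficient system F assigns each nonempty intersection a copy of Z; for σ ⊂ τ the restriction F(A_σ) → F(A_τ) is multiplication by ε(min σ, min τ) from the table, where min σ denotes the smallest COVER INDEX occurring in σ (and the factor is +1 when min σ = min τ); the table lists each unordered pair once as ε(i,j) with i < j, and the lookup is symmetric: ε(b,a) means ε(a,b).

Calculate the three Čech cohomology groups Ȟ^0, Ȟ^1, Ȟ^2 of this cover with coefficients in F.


cover nerve:
  A12={t3} A13={t3,t4} A15={t4} A23={t3,t5} A25={t5} A35={t2,t4,t5}
  A123={t3} A135={t4} A235={t5}
C dims 5,6,3; δ0: rk 3, SNF 1^3; δ1: rk 3, SNF 1^3
Ȟ^0: (5−3)−0=2 ⇒ Z^2
Ȟ^1: (6−3)−3=0 ⇒ 0
Ȟ^2: (3−0)−3=0 ⇒ 0

Ȟ^0 = Z^2, Ȟ^1 = 0 and Ȟ^2 = 0


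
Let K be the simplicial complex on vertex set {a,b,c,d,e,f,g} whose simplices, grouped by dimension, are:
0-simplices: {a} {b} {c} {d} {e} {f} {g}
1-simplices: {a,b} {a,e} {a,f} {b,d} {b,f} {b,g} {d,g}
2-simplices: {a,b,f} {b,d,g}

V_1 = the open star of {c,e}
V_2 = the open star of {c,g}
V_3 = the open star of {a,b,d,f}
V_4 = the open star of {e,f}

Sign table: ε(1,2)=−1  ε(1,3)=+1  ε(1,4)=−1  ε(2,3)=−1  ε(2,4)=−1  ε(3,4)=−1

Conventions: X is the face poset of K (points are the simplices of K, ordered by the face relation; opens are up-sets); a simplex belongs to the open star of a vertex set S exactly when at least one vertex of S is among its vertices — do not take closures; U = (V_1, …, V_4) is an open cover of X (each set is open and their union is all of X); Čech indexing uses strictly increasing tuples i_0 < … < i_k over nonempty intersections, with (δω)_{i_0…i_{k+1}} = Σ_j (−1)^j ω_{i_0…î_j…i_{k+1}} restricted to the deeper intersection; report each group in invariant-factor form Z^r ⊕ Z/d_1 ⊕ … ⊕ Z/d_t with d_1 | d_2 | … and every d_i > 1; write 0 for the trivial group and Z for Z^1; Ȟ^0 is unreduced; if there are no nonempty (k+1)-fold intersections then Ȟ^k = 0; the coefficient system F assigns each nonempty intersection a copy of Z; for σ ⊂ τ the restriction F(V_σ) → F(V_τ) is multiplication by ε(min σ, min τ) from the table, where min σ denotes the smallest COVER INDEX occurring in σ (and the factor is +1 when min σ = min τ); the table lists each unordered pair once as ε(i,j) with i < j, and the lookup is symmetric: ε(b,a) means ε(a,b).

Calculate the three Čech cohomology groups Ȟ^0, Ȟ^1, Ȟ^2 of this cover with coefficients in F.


cover nerve:
  V1={{c},{e},{a,e}} V2={{c},{g},{b,g},{d,g},{b,d,g}} V3={{a},{b},{d},{f},{a,b},{a,e},{a,f},{b,d},{b,f},{b,g},{d,g},{a,b,f},{b,d,g}} V4={{e},{f},{a,e},{a,f},{b,f},{a,b,f}}
  V12={{c}} V13={{a,e}} V14={{e},{a,e}} V23={{b,g},{d,g},{b,d,g}} V34={{f},{a,e},{a,f},{b,f},{a,b,f}}
  V134={{a,e}}
C dims 4,5,1; δ0: rk 3, SNF 1^3; δ1: rk 1, SNF 1^1
Ȟ^0: (4−3)−0=1 ⇒ Z
Ȟ^1: (5−1)−3=1 ⇒ Z
Ȟ^2: (1−0)−1=0 ⇒ 0

Ȟ^0 ≅ Z, Ȟ^1 ≅ Z and Ȟ^2 ≅ 0


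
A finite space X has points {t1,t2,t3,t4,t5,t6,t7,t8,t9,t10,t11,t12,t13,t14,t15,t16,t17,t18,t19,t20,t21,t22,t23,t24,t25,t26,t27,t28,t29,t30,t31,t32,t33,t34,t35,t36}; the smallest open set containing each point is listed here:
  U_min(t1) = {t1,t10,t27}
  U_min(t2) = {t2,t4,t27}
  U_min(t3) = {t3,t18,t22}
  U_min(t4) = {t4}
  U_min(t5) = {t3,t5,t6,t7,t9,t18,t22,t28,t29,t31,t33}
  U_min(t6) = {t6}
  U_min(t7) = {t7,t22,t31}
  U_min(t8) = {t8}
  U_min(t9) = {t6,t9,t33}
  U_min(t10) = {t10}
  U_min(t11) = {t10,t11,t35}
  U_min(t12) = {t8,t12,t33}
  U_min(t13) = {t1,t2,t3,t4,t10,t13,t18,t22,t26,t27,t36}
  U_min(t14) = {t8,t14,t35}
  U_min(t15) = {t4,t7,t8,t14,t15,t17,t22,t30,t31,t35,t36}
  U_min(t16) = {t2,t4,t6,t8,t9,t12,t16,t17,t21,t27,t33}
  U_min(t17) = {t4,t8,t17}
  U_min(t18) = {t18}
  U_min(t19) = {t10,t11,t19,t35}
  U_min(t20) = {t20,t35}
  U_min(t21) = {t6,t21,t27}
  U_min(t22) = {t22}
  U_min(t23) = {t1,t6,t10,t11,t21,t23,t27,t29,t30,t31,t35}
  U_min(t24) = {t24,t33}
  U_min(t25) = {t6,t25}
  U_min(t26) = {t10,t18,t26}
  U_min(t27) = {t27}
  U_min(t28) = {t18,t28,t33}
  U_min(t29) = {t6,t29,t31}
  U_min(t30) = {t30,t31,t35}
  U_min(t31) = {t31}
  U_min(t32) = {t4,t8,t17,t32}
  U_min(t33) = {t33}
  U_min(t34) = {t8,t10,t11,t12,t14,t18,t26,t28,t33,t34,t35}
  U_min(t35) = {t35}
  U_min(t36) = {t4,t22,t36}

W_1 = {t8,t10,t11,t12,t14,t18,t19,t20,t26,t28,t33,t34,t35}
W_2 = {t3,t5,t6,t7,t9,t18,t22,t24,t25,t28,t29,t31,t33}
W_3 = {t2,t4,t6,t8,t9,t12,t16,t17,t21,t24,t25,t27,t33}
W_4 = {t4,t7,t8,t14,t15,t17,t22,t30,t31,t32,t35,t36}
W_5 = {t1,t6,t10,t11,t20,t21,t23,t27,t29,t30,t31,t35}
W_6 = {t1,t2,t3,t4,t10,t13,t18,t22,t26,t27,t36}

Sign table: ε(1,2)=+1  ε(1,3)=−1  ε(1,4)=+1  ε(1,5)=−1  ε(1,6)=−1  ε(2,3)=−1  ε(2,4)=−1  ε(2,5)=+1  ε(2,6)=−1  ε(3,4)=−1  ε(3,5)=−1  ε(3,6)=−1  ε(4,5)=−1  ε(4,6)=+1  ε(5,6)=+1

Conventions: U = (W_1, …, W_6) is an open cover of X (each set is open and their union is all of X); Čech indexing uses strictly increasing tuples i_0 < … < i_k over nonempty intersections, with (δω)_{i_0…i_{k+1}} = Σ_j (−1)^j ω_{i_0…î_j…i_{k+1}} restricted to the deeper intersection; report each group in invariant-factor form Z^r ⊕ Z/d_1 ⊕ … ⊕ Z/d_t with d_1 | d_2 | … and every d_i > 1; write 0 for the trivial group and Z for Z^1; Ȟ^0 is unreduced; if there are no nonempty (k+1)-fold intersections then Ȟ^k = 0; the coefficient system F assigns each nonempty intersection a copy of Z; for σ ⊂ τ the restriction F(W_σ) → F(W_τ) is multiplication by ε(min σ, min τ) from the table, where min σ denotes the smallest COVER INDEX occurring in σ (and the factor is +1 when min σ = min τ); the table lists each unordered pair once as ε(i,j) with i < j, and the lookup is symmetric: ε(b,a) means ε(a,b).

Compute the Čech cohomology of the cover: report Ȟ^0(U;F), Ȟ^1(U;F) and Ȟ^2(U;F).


nonempty overlaps:
  W12={t18,t28,t33} W13={t8,t12,t33} W14={t8,t14,t35} W15={t10,t11,t20,t35} W16={t10,t18,t26} W23={t6,t9,t24,t25,t33} W24={t7,t22,t31} W25={t6,t29,t31} W26={t3,t18,t22} W34={t4,t8,t17} W35={t6,t21,t27} W36={t2,t4,t27} W45={t30,t31,t35} W46={t4,t22,t36} W56={t1,t10,t27}
  W123={t33} W126={t18} W134={t8} W145={t35} W156={t10} W235={t6} W245={t31} W246={t22} W346={t4} W356={t27}
C dims 6,15,10; δ0: rk 6, SNF 1^5·2; δ1: rk 9, SNF 1^9
degree 0: 6−6−0 = 0 → Ȟ^0 ≅ 0
degree 1: 15−9−6 = 0 plus torsion [2] → Ȟ^1 ≅ Z/2
degree 2: 10−0−9 = 1 → Ȟ^2 ≅ Z

Ȟ^0 ≅ 0,  Ȟ^1 ≅ Z/2,  Ȟ^2 ≅ Z
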